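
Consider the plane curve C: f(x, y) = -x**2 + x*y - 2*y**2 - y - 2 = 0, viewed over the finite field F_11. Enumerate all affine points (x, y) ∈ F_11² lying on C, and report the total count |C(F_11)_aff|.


Affine F_11-points: {(1, 2), (1, 9), (3, 0), (3, 1), (5, 3), (5, 10), (8, 0), (8, 9), (9, 1), (9, 3)}; count = 10.

For each of the 121 pairs (x, y) ∈ F_11², evaluate f(x, y) mod 11. Record the zeros.
  x = 0: [0↦9, 1↦6, 2↦10, 3↦10, 4↦6, 5↦9, 6↦8, 7↦3, 8↦5, 9↦3, 10↦8]  zeros at y ∈ ∅
  x = 1: [0↦8, 1↦6, 2↦0, 3↦1, 4↦9, 5↦2, 6↦2, 7↦9, 8↦1, 9↦0, 10↦6]  zeros at y ∈ {2, 9}
  x = 2: [0↦5, 1↦4, 2↦10, 3↦1, 4↦10, 5↦4, 6↦5, 7↦2, 8↦6, 9↦6, 10↦2]  zeros at y ∈ ∅
  x = 3: [0↦0, 1↦0, 2↦7, 3↦10, 4↦9, 5↦4, 6↦6, 7↦4, 8↦9, 9↦10, 10↦7]  zeros at y ∈ {0, 1}
  x = 4: [0↦4, 1↦5, 2↦2, 3↦6, 4↦6, 5↦2, 6↦5, 7↦4, 8↦10, 9↦1, 10↦10]  zeros at y ∈ ∅
  x = 5: [0↦6, 1↦8, 2↦6, 3↦0, 4↦1, 5↦9, 6↦2, 7↦2, 8↦9, 9↦1, 10↦0]  zeros at y ∈ {3, 10}
  x = 6: [0↦6, 1↦9, 2↦8, 3↦3, 4↦5, 5↦3, 6↦8, 7↦9, 8↦6, 9↦10, 10↦10]  zeros at y ∈ ∅
  x = 7: [0↦4, 1↦8, 2↦8, 3↦4, 4↦7, 5↦6, 6↦1, 7↦3, 8↦1, 9↦6, 10↦7]  zeros at y ∈ ∅
  x = 8: [0↦0, 1↦5, 2↦6, 3↦3, 4↦7, 5↦7, 6↦3, 7↦6, 8↦5, 9↦0, 10↦2]  zeros at y ∈ {0, 9}
  x = 9: [0↦5, 1↦0, 2↦2, 3↦0, 4↦5, 5↦6, 6↦3, 7↦7, 8↦7, 9↦3, 10↦6]  zeros at y ∈ {1, 3}
  x = 10: [0↦8, 1↦4, 2↦7, 3↦6, 4↦1, 5↦3, 6↦1, 7↦6, 8↦7, 9↦4, 10↦8]  zeros at y ∈ ∅
Collecting zeros: affine points = {(1, 2), (1, 9), (3, 0), (3, 1), (5, 3), (5, 10), (8, 0), (8, 9), (9, 1), (9, 3)}.
Total count |C(F_11)_aff| = 10.


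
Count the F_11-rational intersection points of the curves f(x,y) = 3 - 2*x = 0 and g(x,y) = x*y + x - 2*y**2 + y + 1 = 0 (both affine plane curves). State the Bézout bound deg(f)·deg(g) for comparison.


Common zeros: ∅; count = 0; Bézout bound = 2.

deg(f) = 1, deg(g) = 2, so Bézout bound = 2.
Scan x ∈ F_11. For each x, list the y ∈ F_11 with f(x, y) ≡ 0 and those with g(x, y) ≡ 0 (mod 11); the common zeros in that column are the intersection.
  x = 0: f ≡ 0 at y ∈ ∅; g ≡ 0 at y ∈ {1, 5}; common: ∅.
  x = 1: f ≡ 0 at y ∈ ∅; g ≡ 0 at y ∈ {4, 8}; common: ∅.
  x = 2: f ≡ 0 at y ∈ ∅; g ≡ 0 at y ∈ {9}; common: ∅.
  x = 3: f ≡ 0 at y ∈ ∅; g ≡ 0 at y ∈ {6, 7}; common: ∅.
  x = 4: f ≡ 0 at y ∈ ∅; g ≡ 0 at y ∈ ∅; common: ∅.
  x = 5: f ≡ 0 at y ∈ ∅; g ≡ 0 at y ∈ ∅; common: ∅.
  x = 6: f ≡ 0 at y ∈ ∅; g ≡ 0 at y ∈ ∅; common: ∅.
  x = 7: f ≡ 0 at y ∈ {0, 1, 2, 3, 4, 5, 6, 7, 8, 9, 10}; g ≡ 0 at y ∈ ∅; common: ∅.
  x = 8: f ≡ 0 at y ∈ ∅; g ≡ 0 at y ∈ ∅; common: ∅.
  x = 9: f ≡ 0 at y ∈ ∅; g ≡ 0 at y ∈ {2, 3}; common: ∅.
  x = 10: f ≡ 0 at y ∈ ∅; g ≡ 0 at y ∈ {0}; common: ∅.
Collecting: common zeros = ∅, so the count is 0.
Comparison with the Bézout bound: 0 ≤ 2 = deg(f)·deg(g), as expected for curves with no common component (the affine F_11-count falls short of the bound because intersections may lie at infinity, over extension fields, or carry multiplicity).


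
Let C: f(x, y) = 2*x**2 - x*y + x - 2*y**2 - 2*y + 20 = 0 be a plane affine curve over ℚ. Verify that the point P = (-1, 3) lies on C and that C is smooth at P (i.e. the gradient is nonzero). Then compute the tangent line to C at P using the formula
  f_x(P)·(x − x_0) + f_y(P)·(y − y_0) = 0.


Tangent line at P: -6*x - 13*y + 33 = 0.

Step 1: f(-1, 3) = 0, so P lies on C.
Step 2: partial derivatives
  f_x(x, y) = 4*x - y + 1, f_y(x, y) = -x - 4*y - 2.
  f_x(P) = -6, f_y(P) = -13 (gradient nonzero, so P is smooth).
Step 3: tangent line at P: -6·(x − -1) + -13·(y − 3) = 0.
Expanding: -6*x - 13*y + 33 = 0.


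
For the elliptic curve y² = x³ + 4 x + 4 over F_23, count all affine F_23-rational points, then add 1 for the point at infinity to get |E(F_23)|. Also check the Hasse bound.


Affine points = {(0, 2), (0, 21), (1, 3), (1, 20), (10, 3), (10, 20), (12, 3), (12, 20), (15, 9), (15, 14), (16, 1), (16, 22), (19, 4), (19, 19)}; affine count = 14; |E(F_23)| = 15.

Discriminant check: Δ ∝ 4a³ + 27b² = 4·4³ + 27·4² = 4·64 + 27·16 ≡ 21 (mod 23). Nonzero ⇒ E is nonsingular.
For each x ∈ F_23, compute rhs = x³ + 4·x + 4 mod 23, then count y ∈ F_23 with y² ≡ rhs.
  x = 0: rhs = 4, matching y values: 2, 21 (2 points).
  x = 1: rhs = 9, matching y values: 3, 20 (2 points).
  x = 2: rhs = 20, matching y values: none (0 points).
  x = 3: rhs = 20, matching y values: none (0 points).
  x = 4: rhs = 15, matching y values: none (0 points).
  x = 5: rhs = 11, matching y values: none (0 points).
  x = 6: rhs = 14, matching y values: none (0 points).
  x = 7: rhs = 7, matching y values: none (0 points).
  x = 8: rhs = 19, matching y values: none (0 points).
  x = 9: rhs = 10, matching y values: none (0 points).
  x = 10: rhs = 9, matching y values: 3, 20 (2 points).
  x = 11: rhs = 22, matching y values: none (0 points).
  x = 12: rhs = 9, matching y values: 3, 20 (2 points).
  x = 13: rhs = 22, matching y values: none (0 points).
  x = 14: rhs = 21, matching y values: none (0 points).
  x = 15: rhs = 12, matching y values: 9, 14 (2 points).
  x = 16: rhs = 1, matching y values: 1, 22 (2 points).
  x = 17: rhs = 17, matching y values: none (0 points).
  x = 18: rhs = 20, matching y values: none (0 points).
  x = 19: rhs = 16, matching y values: 4, 19 (2 points).
  x = 20: rhs = 11, matching y values: none (0 points).
  x = 21: rhs = 11, matching y values: none (0 points).
  x = 22: rhs = 22, matching y values: none (0 points).
Total affine count: 14.
Full point count |E(F_23)| = 14 + 1 = 15.
Hasse bound: |15 − (23+1)| = |-9| = 9 ≤ 2√23 ≈ 9.5917 ✓.


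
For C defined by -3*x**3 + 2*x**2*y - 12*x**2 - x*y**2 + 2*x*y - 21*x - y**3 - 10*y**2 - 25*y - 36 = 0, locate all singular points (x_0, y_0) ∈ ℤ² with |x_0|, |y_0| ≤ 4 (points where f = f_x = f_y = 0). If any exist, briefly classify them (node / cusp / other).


Singular points: {(-2, -3)}; classification: cusp.

Compute partial derivatives:
  f_x = -9*x**2 + 4*x*y - 24*x - y**2 + 2*y - 21.
  f_y = 2*x**2 - 2*x*y + 2*x - 3*y**2 - 20*y - 25.
Scan x_0 ∈ {−4, ..., 4}. For each x_0, f_y(x_0, y) is a polynomial in y; find its integer roots y ∈ {−4, ..., 4}, then test f_x and f at those candidates.
  x = -4: f_y(-4, y) = -3*y**2 - 12*y - 1; no integer root y with |y| ≤ 4.
  x = -3: f_y(-3, y) = -3*y**2 - 14*y - 13; no integer root y with |y| ≤ 4.
  x = -2: f_y(-2, y) = -3*y**2 - 16*y - 21; vanishes at y ∈ {-3}. (-2, -3): f_x = 0, f = 0 — SINGULAR.
  x = -1: f_y(-1, y) = -3*y**2 - 18*y - 25; no integer root y with |y| ≤ 4.
  x = 0: f_y(0, y) = -3*y**2 - 20*y - 25; no integer root y with |y| ≤ 4.
  x = 1: f_y(1, y) = -3*y**2 - 22*y - 21; no integer root y with |y| ≤ 4.
  x = 2: f_y(2, y) = -3*y**2 - 24*y - 13; no integer root y with |y| ≤ 4.
  x = 3: f_y(3, y) = -3*y**2 - 26*y - 1; no integer root y with |y| ≤ 4.
  x = 4: f_y(4, y) = -3*y**2 - 28*y + 15; no integer root y with |y| ≤ 4.
Only singular point on the grid: (-2, -3).
Classify: substitute x = -2 + u, y = -3 + v and expand: f = -3*u**3 + 2*u**2*v - u*v**2 - v**3 + v**2.
No constant or linear terms (consistent with a singular point). Quadratic part: v**2. Cubic part: -3*u**3 + 2*u**2*v - u*v**2 - v**3.
The quadratic part v**2 is a perfect square, so there is a single (double) tangent line v = 0, i.e. y = -3. Restricting the cubic part to that line (v = 0) leaves -3*u**3 ≠ 0, so f is not divisible by v and the branch is v² ≈ 3*u**3 to lowest order — this is a cusp.
Classification: cusp.


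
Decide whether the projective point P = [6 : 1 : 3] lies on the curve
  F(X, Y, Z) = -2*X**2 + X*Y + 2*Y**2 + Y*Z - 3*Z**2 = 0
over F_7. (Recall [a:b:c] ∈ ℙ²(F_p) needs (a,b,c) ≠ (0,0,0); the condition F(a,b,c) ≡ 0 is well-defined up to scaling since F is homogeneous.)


F(6,1,3) ≡ 3 (mod 7); P is NOT on the curve.

Evaluate F(6, 1, 3) term-by-term (mod 7).
  -2*X**2 ↦ -2·36·1·1 = -72
  X*Y ↦ 1·6·1·1 = 6
  2*Y**2 ↦ 2·1·1·1 = 2
  Y*Z ↦ 1·1·1·3 = 3
  -3*Z**2 ↦ -3·1·1·9 = -27
Sum: F(6, 1, 3) = (-72) + (6) + (2) + (3) + (-27) = -88.
Reducing mod 7: -88 ≡ 3 (mod 7).
Since F(a, b, c) ≡ 3 ≠ 0 (mod 7), P does NOT lie on the curve.


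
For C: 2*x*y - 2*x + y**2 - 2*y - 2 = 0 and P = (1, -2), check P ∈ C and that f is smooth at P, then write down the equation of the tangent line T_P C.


Tangent line at P: -6*x - 4*y - 2 = 0.

Step 1: f(1, -2) = 0, so P lies on C.
Step 2: partial derivatives
  f_x(x, y) = 2*y - 2, f_y(x, y) = 2*x + 2*y - 2.
  f_x(P) = -6, f_y(P) = -4 (gradient nonzero, so P is smooth).
Step 3: tangent line at P: -6·(x − 1) + -4·(y − -2) = 0.
Expanding: -6*x - 4*y - 2 = 0.


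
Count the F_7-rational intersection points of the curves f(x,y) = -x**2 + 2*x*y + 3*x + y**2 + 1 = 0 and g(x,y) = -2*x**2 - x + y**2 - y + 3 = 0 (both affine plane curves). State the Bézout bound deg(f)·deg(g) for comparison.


Common zeros: ∅; count = 0; Bézout bound = 4.

deg(f) = 2, deg(g) = 2, so Bézout bound = 4.
Scan x ∈ F_7. For each x, list the y ∈ F_7 with f(x, y) ≡ 0 and those with g(x, y) ≡ 0 (mod 7); the common zeros in that column are the intersection.
  x = 0: f ≡ 0 at y ∈ ∅; g ≡ 0 at y ∈ ∅; common: ∅.
  x = 1: f ≡ 0 at y ∈ ∅; g ≡ 0 at y ∈ {0, 1}; common: ∅.
  x = 2: f ≡ 0 at y ∈ {4, 6}; g ≡ 0 at y ∈ {0, 1}; common: ∅.
  x = 3: f ≡ 0 at y ∈ {3, 5}; g ≡ 0 at y ∈ ∅; common: ∅.
  x = 4: f ≡ 0 at y ∈ ∅; g ≡ 0 at y ∈ {4}; common: ∅.
  x = 5: f ≡ 0 at y ∈ ∅; g ≡ 0 at y ∈ ∅; common: ∅.
  x = 6: f ≡ 0 at y ∈ {3, 6}; g ≡ 0 at y ∈ {4}; common: ∅.
Collecting: common zeros = ∅, so the count is 0.
Comparison with the Bézout bound: 0 ≤ 4 = deg(f)·deg(g), as expected for curves with no common component (the affine F_7-count falls short of the bound because intersections may lie at infinity, over extension fields, or carry multiplicity).


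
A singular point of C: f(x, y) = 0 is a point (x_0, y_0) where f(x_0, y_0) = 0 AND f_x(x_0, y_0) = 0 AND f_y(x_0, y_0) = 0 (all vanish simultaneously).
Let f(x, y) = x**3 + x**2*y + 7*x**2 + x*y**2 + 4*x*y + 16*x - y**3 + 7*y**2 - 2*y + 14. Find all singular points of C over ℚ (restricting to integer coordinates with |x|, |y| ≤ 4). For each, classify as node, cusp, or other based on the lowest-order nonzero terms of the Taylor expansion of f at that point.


Singular points: {(-3, 1)}; classification: node.

Compute partial derivatives:
  f_x = 3*x**2 + 2*x*y + 14*x + y**2 + 4*y + 16.
  f_y = x**2 + 2*x*y + 4*x - 3*y**2 + 14*y - 2.
Scan x_0 ∈ {−4, ..., 4}. For each x_0, f_y(x_0, y) is a polynomial in y; find its integer roots y ∈ {−4, ..., 4}, then test f_x and f at those candidates.
  x = -4: f_y(-4, y) = -3*y**2 + 6*y - 2; no integer root y with |y| ≤ 4.
  x = -3: f_y(-3, y) = -3*y**2 + 8*y - 5; vanishes at y ∈ {1}. (-3, 1): f_x = 0, f = 0 — SINGULAR.
  x = -2: f_y(-2, y) = -3*y**2 + 10*y - 6; no integer root y with |y| ≤ 4.
  x = -1: f_y(-1, y) = -3*y**2 + 12*y - 5; no integer root y with |y| ≤ 4.
  x = 0: f_y(0, y) = -3*y**2 + 14*y - 2; no integer root y with |y| ≤ 4.
  x = 1: f_y(1, y) = -3*y**2 + 16*y + 3; no integer root y with |y| ≤ 4.
  x = 2: f_y(2, y) = -3*y**2 + 18*y + 10; no integer root y with |y| ≤ 4.
  x = 3: f_y(3, y) = -3*y**2 + 20*y + 19; no integer root y with |y| ≤ 4.
  x = 4: f_y(4, y) = -3*y**2 + 22*y + 30; no integer root y with |y| ≤ 4.
Only singular point on the grid: (-3, 1).
Classify: substitute x = -3 + u, y = 1 + v and expand: f = u**3 + u**2*v - u**2 + u*v**2 - v**3 + v**2.
No constant or linear terms (consistent with a singular point). Quadratic part: -u**2 + v**2. Cubic part: u**3 + u**2*v + u*v**2 - v**3.
The quadratic part v**2 - u**2 = (v − u)(v + u) splits into two distinct linear factors, so there are two distinct tangent lines y − 1 = ±(x − -3) — this is a node (ordinary double point).
Classification: node.


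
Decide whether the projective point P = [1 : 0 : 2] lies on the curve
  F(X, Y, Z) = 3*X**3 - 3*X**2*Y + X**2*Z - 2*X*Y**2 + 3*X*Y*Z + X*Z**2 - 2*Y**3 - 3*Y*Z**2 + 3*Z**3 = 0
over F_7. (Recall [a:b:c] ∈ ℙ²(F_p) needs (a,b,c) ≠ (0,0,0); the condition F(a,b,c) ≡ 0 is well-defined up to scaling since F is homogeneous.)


F(1,0,2) ≡ 5 (mod 7); P is NOT on the curve.

Evaluate F(1, 0, 2) term-by-term (mod 7).
  3*X**3 ↦ 3·1·1·1 = 3
  -3*X**2*Y ↦ -3·1·0·1 = 0
  X**2*Z ↦ 1·1·1·2 = 2
  -2*X*Y**2 ↦ -2·1·0·1 = 0
  3*X*Y*Z ↦ 3·1·0·2 = 0
  X*Z**2 ↦ 1·1·1·4 = 4
  -2*Y**3 ↦ -2·1·0·1 = 0
  -3*Y*Z**2 ↦ -3·1·0·4 = 0
  3*Z**3 ↦ 3·1·1·8 = 24
Sum: F(1, 0, 2) = (3) + (0) + (2) + (0) + (0) + (4) + (0) + (0) + (24) = 33.
Reducing mod 7: 33 ≡ 5 (mod 7).
Since F(a, b, c) ≡ 5 ≠ 0 (mod 7), P does NOT lie on the curve.


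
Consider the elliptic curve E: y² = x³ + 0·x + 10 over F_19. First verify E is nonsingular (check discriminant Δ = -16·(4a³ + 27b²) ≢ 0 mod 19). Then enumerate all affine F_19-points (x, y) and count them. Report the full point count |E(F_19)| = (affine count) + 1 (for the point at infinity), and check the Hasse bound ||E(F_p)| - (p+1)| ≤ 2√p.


Affine points = {(1, 7), (1, 12), (4, 6), (4, 13), (6, 6), (6, 13), (7, 7), (7, 12), (8, 3), (8, 16), (9, 6), (9, 13), (11, 7), (11, 12), (12, 3), (12, 16), (18, 3), (18, 16)}; affine count = 18; |E(F_19)| = 19.

Discriminant check: Δ ∝ 4a³ + 27b² = 4·0³ + 27·10² = 4·0 + 27·100 ≡ 2 (mod 19). Nonzero ⇒ E is nonsingular.
For each x ∈ F_19, compute rhs = x³ + 0·x + 10 mod 19, then count y ∈ F_19 with y² ≡ rhs.
  x = 0: rhs = 10, matching y values: none (0 points).
  x = 1: rhs = 11, matching y values: 7, 12 (2 points).
  x = 2: rhs = 18, matching y values: none (0 points).
  x = 3: rhs = 18, matching y values: none (0 points).
  x = 4: rhs = 17, matching y values: 6, 13 (2 points).
  x = 5: rhs = 2, matching y values: none (0 points).
  x = 6: rhs = 17, matching y values: 6, 13 (2 points).
  x = 7: rhs = 11, matching y values: 7, 12 (2 points).
  x = 8: rhs = 9, matching y values: 3, 16 (2 points).
  x = 9: rhs = 17, matching y values: 6, 13 (2 points).
  x = 10: rhs = 3, matching y values: none (0 points).
  x = 11: rhs = 11, matching y values: 7, 12 (2 points).
  x = 12: rhs = 9, matching y values: 3, 16 (2 points).
  x = 13: rhs = 3, matching y values: none (0 points).
  x = 14: rhs = 18, matching y values: none (0 points).
  x = 15: rhs = 3, matching y values: none (0 points).
  x = 16: rhs = 2, matching y values: none (0 points).
  x = 17: rhs = 2, matching y values: none (0 points).
  x = 18: rhs = 9, matching y values: 3, 16 (2 points).
Total affine count: 18.
Full point count |E(F_19)| = 18 + 1 = 19.
Hasse bound: |19 − (19+1)| = |-1| = 1 ≤ 2√19 ≈ 8.7178 ✓.


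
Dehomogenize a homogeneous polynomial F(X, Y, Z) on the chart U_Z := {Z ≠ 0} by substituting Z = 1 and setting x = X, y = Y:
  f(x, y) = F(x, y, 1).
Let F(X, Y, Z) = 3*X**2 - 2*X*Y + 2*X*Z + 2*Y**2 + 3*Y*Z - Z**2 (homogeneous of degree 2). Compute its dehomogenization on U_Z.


f(x, y) = 3*x**2 - 2*x*y + 2*x + 2*y**2 + 3*y - 1

On U_Z we set Z = 1. Each monomial c·X^i·Y^j·Z^k in F becomes c·x^i·y^j·1^k = c·x^i·y^j.
Substituting Z = 1: F(X, Y, 1) = 3*x**2 - 2*x*y + 2*x + 2*y**2 + 3*y - 1.
Note: deg(f) ≤ deg(F) = 2; strict inequality happens when F is divisible by Z (lost terms).


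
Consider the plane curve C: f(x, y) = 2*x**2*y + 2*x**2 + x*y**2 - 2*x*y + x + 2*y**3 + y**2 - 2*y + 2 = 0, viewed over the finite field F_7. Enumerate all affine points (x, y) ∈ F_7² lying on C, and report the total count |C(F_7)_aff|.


Affine F_7-points: {(1, 1), (1, 6), (2, 4), (4, 3), (6, 1), (6, 3)}; count = 6.

For each of the 49 pairs (x, y) ∈ F_7², evaluate f(x, y) mod 7. Record the zeros.
  x = 0: [0↦2, 1↦3, 2↦4, 3↦3, 4↦5, 5↦1, 6↦3]  zeros at y ∈ ∅
  x = 1: [0↦5, 1↦0, 2↦4, 3↦1, 4↦3, 5↦1, 6↦0]  zeros at y ∈ {1, 6}
  x = 2: [0↦5, 1↦5, 2↦2, 3↦1, 4↦0, 5↦4, 6↦4]  zeros at y ∈ {4}
  x = 3: [0↦2, 1↦4, 2↦5, 3↦3, 4↦3, 5↦3, 6↦1]  zeros at y ∈ ∅
  x = 4: [0↦3, 1↦4, 2↦6, 3↦0, 4↦5, 5↦5, 6↦5]  zeros at y ∈ {3}
  x = 5: [0↦1, 1↦5, 2↦5, 3↦6, 4↦6, 5↦3, 6↦2]  zeros at y ∈ ∅
  x = 6: [0↦3, 1↦0, 2↦2, 3↦0, 4↦6, 5↦4, 6↦6]  zeros at y ∈ {1, 3}
Collecting zeros: affine points = {(1, 1), (1, 6), (2, 4), (4, 3), (6, 1), (6, 3)}.
Total count |C(F_7)_aff| = 6.


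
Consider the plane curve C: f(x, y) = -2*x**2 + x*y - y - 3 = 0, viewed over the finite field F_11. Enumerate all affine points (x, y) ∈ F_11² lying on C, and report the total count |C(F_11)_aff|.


Affine F_11-points: {(0, 8), (2, 0), (3, 5), (4, 8), (5, 5), (6, 4), (7, 4), (8, 3), (9, 0), (10, 3)}; count = 10.

For each of the 121 pairs (x, y) ∈ F_11², evaluate f(x, y) mod 11. Record the zeros.
  x = 0: [0↦8, 1↦7, 2↦6, 3↦5, 4↦4, 5↦3, 6↦2, 7↦1, 8↦0, 9↦10, 10↦9]  zeros at y ∈ {8}
  x = 1: [0↦6, 1↦6, 2↦6, 3↦6, 4↦6, 5↦6, 6↦6, 7↦6, 8↦6, 9↦6, 10↦6]  zeros at y ∈ ∅
  x = 2: [0↦0, 1↦1, 2↦2, 3↦3, 4↦4, 5↦5, 6↦6, 7↦7, 8↦8, 9↦9, 10↦10]  zeros at y ∈ {0}
  x = 3: [0↦1, 1↦3, 2↦5, 3↦7, 4↦9, 5↦0, 6↦2, 7↦4, 8↦6, 9↦8, 10↦10]  zeros at y ∈ {5}
  x = 4: [0↦9, 1↦1, 2↦4, 3↦7, 4↦10, 5↦2, 6↦5, 7↦8, 8↦0, 9↦3, 10↦6]  zeros at y ∈ {8}
  x = 5: [0↦2, 1↦6, 2↦10, 3↦3, 4↦7, 5↦0, 6↦4, 7↦8, 8↦1, 9↦5, 10↦9]  zeros at y ∈ {5}
  x = 6: [0↦2, 1↦7, 2↦1, 3↦6, 4↦0, 5↦5, 6↦10, 7↦4, 8↦9, 9↦3, 10↦8]  zeros at y ∈ {4}
  x = 7: [0↦9, 1↦4, 2↦10, 3↦5, 4↦0, 5↦6, 6↦1, 7↦7, 8↦2, 9↦8, 10↦3]  zeros at y ∈ {4}
  x = 8: [0↦1, 1↦8, 2↦4, 3↦0, 4↦7, 5↦3, 6↦10, 7↦6, 8↦2, 9↦9, 10↦5]  zeros at y ∈ {3}
  x = 9: [0↦0, 1↦8, 2↦5, 3↦2, 4↦10, 5↦7, 6↦4, 7↦1, 8↦9, 9↦6, 10↦3]  zeros at y ∈ {0}
  x = 10: [0↦6, 1↦4, 2↦2, 3↦0, 4↦9, 5↦7, 6↦5, 7↦3, 8↦1, 9↦10, 10↦8]  zeros at y ∈ {3}
Collecting zeros: affine points = {(0, 8), (2, 0), (3, 5), (4, 8), (5, 5), (6, 4), (7, 4), (8, 3), (9, 0), (10, 3)}.
Total count |C(F_11)_aff| = 10.


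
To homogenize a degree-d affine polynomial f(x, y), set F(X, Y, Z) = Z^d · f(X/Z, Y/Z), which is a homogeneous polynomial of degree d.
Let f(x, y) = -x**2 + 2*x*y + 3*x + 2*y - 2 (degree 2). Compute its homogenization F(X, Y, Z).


F(X, Y, Z) = -X**2 + 2*X*Y + 3*X*Z + 2*Y*Z - 2*Z**2

deg(f) = 2.
Substitute x = X/Z, y = Y/Z into f, then multiply by Z^2.
  monomial -1·x^2·y^0 ↦ -1·X^2·Y^0·Z^0.
  monomial 2·x^1·y^1 ↦ 2·X^1·Y^1·Z^0.
  monomial 3·x^1·y^0 ↦ 3·X^1·Y^0·Z^1.
  monomial 2·x^0·y^1 ↦ 2·X^0·Y^1·Z^1.
  monomial -2·x^0·y^0 ↦ -2·X^0·Y^0·Z^2.
Collecting: F(X, Y, Z) = -X**2 + 2*X*Y + 3*X*Z + 2*Y*Z - 2*Z**2.


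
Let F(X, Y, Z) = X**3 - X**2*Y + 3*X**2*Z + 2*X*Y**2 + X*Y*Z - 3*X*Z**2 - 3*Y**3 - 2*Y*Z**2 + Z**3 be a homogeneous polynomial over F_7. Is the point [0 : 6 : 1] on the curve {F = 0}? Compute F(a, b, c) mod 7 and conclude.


F(0,6,1) ≡ 6 (mod 7); P is NOT on the curve.

Evaluate F(0, 6, 1) term-by-term (mod 7).
  X**3 ↦ 1·0·1·1 = 0
  -X**2*Y ↦ -1·0·6·1 = 0
  3*X**2*Z ↦ 3·0·1·1 = 0
  2*X*Y**2 ↦ 2·0·36·1 = 0
  X*Y*Z ↦ 1·0·6·1 = 0
  -3*X*Z**2 ↦ -3·0·1·1 = 0
  -3*Y**3 ↦ -3·1·216·1 = -648
  -2*Y*Z**2 ↦ -2·1·6·1 = -12
  Z**3 ↦ 1·1·1·1 = 1
Sum: F(0, 6, 1) = (0) + (0) + (0) + (0) + (0) + (0) + (-648) + (-12) + (1) = -659.
Reducing mod 7: -659 ≡ 6 (mod 7).
Since F(a, b, c) ≡ 6 ≠ 0 (mod 7), P does NOT lie on the curve.


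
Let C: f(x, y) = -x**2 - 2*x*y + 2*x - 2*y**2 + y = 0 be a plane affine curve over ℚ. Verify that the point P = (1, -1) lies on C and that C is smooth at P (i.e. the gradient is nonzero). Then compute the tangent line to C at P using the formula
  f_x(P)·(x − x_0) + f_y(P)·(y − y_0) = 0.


Tangent line at P: 2*x + 3*y + 1 = 0.

Step 1: f(1, -1) = 0, so P lies on C.
Step 2: partial derivatives
  f_x(x, y) = -2*x - 2*y + 2, f_y(x, y) = -2*x - 4*y + 1.
  f_x(P) = 2, f_y(P) = 3 (gradient nonzero, so P is smooth).
Step 3: tangent line at P: 2·(x − 1) + 3·(y − -1) = 0.
Expanding: 2*x + 3*y + 1 = 0.


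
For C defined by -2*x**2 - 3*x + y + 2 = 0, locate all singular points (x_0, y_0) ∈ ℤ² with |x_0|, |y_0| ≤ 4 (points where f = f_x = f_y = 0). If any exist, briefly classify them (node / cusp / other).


No singular points in the scanned grid; C is smooth there.

Compute partial derivatives:
  f_x = -4*x - 3.
  f_y = 1.
f_y = 1 is a nonzero constant, so f_y never vanishes: no point (x, y) can satisfy f = f_x = f_y = 0. In particular no (x, y) ∈ {−4, ..., 4}² is singular; the curve is smooth.


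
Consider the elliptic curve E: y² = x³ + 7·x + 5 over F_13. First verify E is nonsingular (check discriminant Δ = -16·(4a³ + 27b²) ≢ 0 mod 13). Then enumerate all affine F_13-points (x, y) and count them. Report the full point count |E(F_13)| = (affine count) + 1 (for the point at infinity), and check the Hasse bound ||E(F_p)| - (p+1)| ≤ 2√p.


Affine points = {(1, 0), (2, 1), (2, 12), (3, 1), (3, 12), (5, 3), (5, 10), (6, 4), (6, 9), (8, 1), (8, 12), (9, 2), (9, 11), (10, 3), (10, 10), (11, 3), (11, 10), (12, 6), (12, 7)}; affine count = 19; |E(F_13)| = 20.

Discriminant check: Δ ∝ 4a³ + 27b² = 4·7³ + 27·5² = 4·343 + 27·25 ≡ 6 (mod 13). Nonzero ⇒ E is nonsingular.
For each x ∈ F_13, compute rhs = x³ + 7·x + 5 mod 13, then count y ∈ F_13 with y² ≡ rhs.
  x = 0: rhs = 5, matching y values: none (0 points).
  x = 1: rhs = 0, matching y values: 0 (1 points).
  x = 2: rhs = 1, matching y values: 1, 12 (2 points).
  x = 3: rhs = 1, matching y values: 1, 12 (2 points).
  x = 4: rhs = 6, matching y values: none (0 points).
  x = 5: rhs = 9, matching y values: 3, 10 (2 points).
  x = 6: rhs = 3, matching y values: 4, 9 (2 points).
  x = 7: rhs = 7, matching y values: none (0 points).
  x = 8: rhs = 1, matching y values: 1, 12 (2 points).
  x = 9: rhs = 4, matching y values: 2, 11 (2 points).
  x = 10: rhs = 9, matching y values: 3, 10 (2 points).
  x = 11: rhs = 9, matching y values: 3, 10 (2 points).
  x = 12: rhs = 10, matching y values: 6, 7 (2 points).
Total affine count: 19.
Full point count |E(F_13)| = 19 + 1 = 20.
Hasse bound: |20 − (13+1)| = |6| = 6 ≤ 2√13 ≈ 7.2111 ✓.


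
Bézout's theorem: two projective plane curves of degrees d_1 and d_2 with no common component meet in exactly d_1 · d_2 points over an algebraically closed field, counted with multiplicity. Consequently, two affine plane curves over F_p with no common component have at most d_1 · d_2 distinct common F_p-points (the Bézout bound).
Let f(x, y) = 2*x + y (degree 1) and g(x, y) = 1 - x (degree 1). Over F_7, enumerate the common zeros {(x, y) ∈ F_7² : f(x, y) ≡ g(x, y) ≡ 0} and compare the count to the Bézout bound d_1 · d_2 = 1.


Common zeros: {(1, 5)}; count = 1; Bézout bound = 1.

deg(f) = 1, deg(g) = 1, so Bézout bound = 1.
Scan x ∈ F_7. For each x, list the y ∈ F_7 with f(x, y) ≡ 0 and those with g(x, y) ≡ 0 (mod 7); the common zeros in that column are the intersection.
  x = 0: f ≡ 0 at y ∈ {0}; g ≡ 0 at y ∈ ∅; common: ∅.
  x = 1: f ≡ 0 at y ∈ {5}; g ≡ 0 at y ∈ {0, 1, 2, 3, 4, 5, 6}; common: {5}.
  x = 2: f ≡ 0 at y ∈ {3}; g ≡ 0 at y ∈ ∅; common: ∅.
  x = 3: f ≡ 0 at y ∈ {1}; g ≡ 0 at y ∈ ∅; common: ∅.
  x = 4: f ≡ 0 at y ∈ {6}; g ≡ 0 at y ∈ ∅; common: ∅.
  x = 5: f ≡ 0 at y ∈ {4}; g ≡ 0 at y ∈ ∅; common: ∅.
  x = 6: f ≡ 0 at y ∈ {2}; g ≡ 0 at y ∈ ∅; common: ∅.
Collecting: common zeros = {(1, 5)}, so the count is 1.
Comparison with the Bézout bound: 1 ≤ 1 = deg(f)·deg(g), as expected for curves with no common component (the bound is attained).


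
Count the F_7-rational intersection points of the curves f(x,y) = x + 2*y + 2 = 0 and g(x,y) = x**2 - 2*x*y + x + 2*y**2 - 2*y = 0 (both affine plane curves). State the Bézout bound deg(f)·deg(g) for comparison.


Common zeros: ∅; count = 0; Bézout bound = 2.

deg(f) = 1, deg(g) = 2, so Bézout bound = 2.
Scan x ∈ F_7. For each x, list the y ∈ F_7 with f(x, y) ≡ 0 and those with g(x, y) ≡ 0 (mod 7); the common zeros in that column are the intersection.
  x = 0: f ≡ 0 at y ∈ {6}; g ≡ 0 at y ∈ {0, 1}; common: ∅.
  x = 1: f ≡ 0 at y ∈ {2}; g ≡ 0 at y ∈ {1}; common: ∅.
  x = 2: f ≡ 0 at y ∈ {5}; g ≡ 0 at y ∈ {4, 6}; common: ∅.
  x = 3: f ≡ 0 at y ∈ {1}; g ≡ 0 at y ∈ ∅; common: ∅.
  x = 4: f ≡ 0 at y ∈ {4}; g ≡ 0 at y ∈ ∅; common: ∅.
  x = 5: f ≡ 0 at y ∈ {0}; g ≡ 0 at y ∈ {2, 4}; common: ∅.
  x = 6: f ≡ 0 at y ∈ {3}; g ≡ 0 at y ∈ {0}; common: ∅.
Collecting: common zeros = ∅, so the count is 0.
Comparison with the Bézout bound: 0 ≤ 2 = deg(f)·deg(g), as expected for curves with no common component (the affine F_7-count falls short of the bound because intersections may lie at infinity, over extension fields, or carry multiplicity).


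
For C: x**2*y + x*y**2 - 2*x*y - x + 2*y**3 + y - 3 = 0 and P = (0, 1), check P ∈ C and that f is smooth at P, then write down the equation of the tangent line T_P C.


Tangent line at P: -2*x + 7*y - 7 = 0.

Step 1: f(0, 1) = 0, so P lies on C.
Step 2: partial derivatives
  f_x(x, y) = 2*x*y + y**2 - 2*y - 1, f_y(x, y) = x**2 + 2*x*y - 2*x + 6*y**2 + 1.
  f_x(P) = -2, f_y(P) = 7 (gradient nonzero, so P is smooth).
Step 3: tangent line at P: -2·(x − 0) + 7·(y − 1) = 0.
Expanding: -2*x + 7*y - 7 = 0.


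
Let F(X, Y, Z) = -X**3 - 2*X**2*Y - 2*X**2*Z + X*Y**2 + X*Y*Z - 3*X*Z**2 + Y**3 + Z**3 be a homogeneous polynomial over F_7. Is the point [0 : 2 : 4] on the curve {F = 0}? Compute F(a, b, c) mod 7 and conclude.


F(0,2,4) ≡ 2 (mod 7); P is NOT on the curve.

Evaluate F(0, 2, 4) term-by-term (mod 7).
  -X**3 ↦ -1·0·1·1 = 0
  -2*X**2*Y ↦ -2·0·2·1 = 0
  -2*X**2*Z ↦ -2·0·1·4 = 0
  X*Y**2 ↦ 1·0·4·1 = 0
  X*Y*Z ↦ 1·0·2·4 = 0
  -3*X*Z**2 ↦ -3·0·1·16 = 0
  Y**3 ↦ 1·1·8·1 = 8
  Z**3 ↦ 1·1·1·64 = 64
Sum: F(0, 2, 4) = (0) + (0) + (0) + (0) + (0) + (0) + (8) + (64) = 72.
Reducing mod 7: 72 ≡ 2 (mod 7).
Since F(a, b, c) ≡ 2 ≠ 0 (mod 7), P does NOT lie on the curve.


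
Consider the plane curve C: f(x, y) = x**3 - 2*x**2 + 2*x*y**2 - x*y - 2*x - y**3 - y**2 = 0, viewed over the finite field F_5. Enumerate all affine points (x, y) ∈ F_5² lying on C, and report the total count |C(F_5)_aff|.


Affine F_5-points: {(0, 0), (0, 4), (1, 4), (2, 3)}; count = 4.

For each of the 25 pairs (x, y) ∈ F_5², evaluate f(x, y) mod 5. Record the zeros.
  x = 0: [0↦0, 1↦3, 2↦3, 3↦4, 4↦0]  zeros at y ∈ {0, 4}
  x = 1: [0↦2, 1↦1, 2↦1, 3↦1, 4↦0]  zeros at y ∈ {4}
  x = 2: [0↦1, 1↦1, 2↦1, 3↦0, 4↦2]  zeros at y ∈ {3}
  x = 3: [0↦3, 1↦4, 2↦4, 3↦2, 4↦2]  zeros at y ∈ ∅
  x = 4: [0↦4, 1↦1, 2↦1, 3↦3, 4↦1]  zeros at y ∈ ∅
Collecting zeros: affine points = {(0, 0), (0, 4), (1, 4), (2, 3)}.
Total count |C(F_5)_aff| = 4.


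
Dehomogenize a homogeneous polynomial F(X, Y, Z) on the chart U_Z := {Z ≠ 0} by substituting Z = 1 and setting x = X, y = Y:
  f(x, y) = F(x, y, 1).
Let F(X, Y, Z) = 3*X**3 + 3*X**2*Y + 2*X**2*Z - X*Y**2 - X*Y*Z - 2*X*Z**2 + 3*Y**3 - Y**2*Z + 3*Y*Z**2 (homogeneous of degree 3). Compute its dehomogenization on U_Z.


f(x, y) = 3*x**3 + 3*x**2*y + 2*x**2 - x*y**2 - x*y - 2*x + 3*y**3 - y**2 + 3*y

On U_Z we set Z = 1. Each monomial c·X^i·Y^j·Z^k in F becomes c·x^i·y^j·1^k = c·x^i·y^j.
Substituting Z = 1: F(X, Y, 1) = 3*x**3 + 3*x**2*y + 2*x**2 - x*y**2 - x*y - 2*x + 3*y**3 - y**2 + 3*y.
Note: deg(f) ≤ deg(F) = 3; strict inequality happens when F is divisible by Z (lost terms).


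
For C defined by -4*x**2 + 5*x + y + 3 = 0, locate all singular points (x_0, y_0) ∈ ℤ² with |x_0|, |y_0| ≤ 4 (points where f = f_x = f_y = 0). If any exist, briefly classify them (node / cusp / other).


No singular points in the scanned grid; C is smooth there.

Compute partial derivatives:
  f_x = 5 - 8*x.
  f_y = 1.
f_y = 1 is a nonzero constant, so f_y never vanishes: no point (x, y) can satisfy f = f_x = f_y = 0. In particular no (x, y) ∈ {−4, ..., 4}² is singular; the curve is smooth.


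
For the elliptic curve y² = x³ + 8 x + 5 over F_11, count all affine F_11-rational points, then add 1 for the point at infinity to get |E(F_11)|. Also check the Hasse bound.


Affine points = {(0, 4), (0, 7), (1, 5), (1, 6), (3, 1), (3, 10), (5, 4), (5, 7), (6, 4), (6, 7), (8, 3), (8, 8), (9, 5), (9, 6)}; affine count = 14; |E(F_11)| = 15.

Discriminant check: Δ ∝ 4a³ + 27b² = 4·8³ + 27·5² = 4·512 + 27·25 ≡ 6 (mod 11). Nonzero ⇒ E is nonsingular.
For each x ∈ F_11, compute rhs = x³ + 8·x + 5 mod 11, then count y ∈ F_11 with y² ≡ rhs.
  x = 0: rhs = 5, matching y values: 4, 7 (2 points).
  x = 1: rhs = 3, matching y values: 5, 6 (2 points).
  x = 2: rhs = 7, matching y values: none (0 points).
  x = 3: rhs = 1, matching y values: 1, 10 (2 points).
  x = 4: rhs = 2, matching y values: none (0 points).
  x = 5: rhs = 5, matching y values: 4, 7 (2 points).
  x = 6: rhs = 5, matching y values: 4, 7 (2 points).
  x = 7: rhs = 8, matching y values: none (0 points).
  x = 8: rhs = 9, matching y values: 3, 8 (2 points).
  x = 9: rhs = 3, matching y values: 5, 6 (2 points).
  x = 10: rhs = 7, matching y values: none (0 points).
Total affine count: 14.
Full point count |E(F_11)| = 14 + 1 = 15.
Hasse bound: |15 − (11+1)| = |3| = 3 ≤ 2√11 ≈ 6.6332 ✓.


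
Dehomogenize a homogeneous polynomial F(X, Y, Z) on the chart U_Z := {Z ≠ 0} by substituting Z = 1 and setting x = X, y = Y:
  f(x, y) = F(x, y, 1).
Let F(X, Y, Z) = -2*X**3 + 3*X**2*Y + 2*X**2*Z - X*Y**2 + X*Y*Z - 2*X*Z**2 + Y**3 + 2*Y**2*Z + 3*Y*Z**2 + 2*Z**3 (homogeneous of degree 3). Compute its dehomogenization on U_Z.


f(x, y) = -2*x**3 + 3*x**2*y + 2*x**2 - x*y**2 + x*y - 2*x + y**3 + 2*y**2 + 3*y + 2

On U_Z we set Z = 1. Each monomial c·X^i·Y^j·Z^k in F becomes c·x^i·y^j·1^k = c·x^i·y^j.
Substituting Z = 1: F(X, Y, 1) = -2*x**3 + 3*x**2*y + 2*x**2 - x*y**2 + x*y - 2*x + y**3 + 2*y**2 + 3*y + 2.
Note: deg(f) ≤ deg(F) = 3; strict inequality happens when F is divisible by Z (lost terms).


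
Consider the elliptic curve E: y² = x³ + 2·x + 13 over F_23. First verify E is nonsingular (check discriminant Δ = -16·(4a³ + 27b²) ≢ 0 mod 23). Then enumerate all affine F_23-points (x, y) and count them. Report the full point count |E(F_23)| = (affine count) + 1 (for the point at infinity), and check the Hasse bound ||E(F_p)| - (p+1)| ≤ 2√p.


Affine points = {(0, 6), (0, 17), (1, 4), (1, 19), (2, 5), (2, 18), (3, 0), (4, 4), (4, 19), (7, 5), (7, 18), (8, 9), (8, 14), (9, 1), (9, 22), (11, 3), (11, 20), (14, 5), (14, 18), (16, 1), (16, 22), (18, 4), (18, 19), (20, 7), (20, 16), (21, 1), (21, 22)}; affine count = 27; |E(F_23)| = 28.

Discriminant check: Δ ∝ 4a³ + 27b² = 4·2³ + 27·13² = 4·8 + 27·169 ≡ 18 (mod 23). Nonzero ⇒ E is nonsingular.
For each x ∈ F_23, compute rhs = x³ + 2·x + 13 mod 23, then count y ∈ F_23 with y² ≡ rhs.
  x = 0: rhs = 13, matching y values: 6, 17 (2 points).
  x = 1: rhs = 16, matching y values: 4, 19 (2 points).
  x = 2: rhs = 2, matching y values: 5, 18 (2 points).
  x = 3: rhs = 0, matching y values: 0 (1 points).
  x = 4: rhs = 16, matching y values: 4, 19 (2 points).
  x = 5: rhs = 10, matching y values: none (0 points).
  x = 6: rhs = 11, matching y values: none (0 points).
  x = 7: rhs = 2, matching y values: 5, 18 (2 points).
  x = 8: rhs = 12, matching y values: 9, 14 (2 points).
  x = 9: rhs = 1, matching y values: 1, 22 (2 points).
  x = 10: rhs = 21, matching y values: none (0 points).
  x = 11: rhs = 9, matching y values: 3, 20 (2 points).
  x = 12: rhs = 17, matching y values: none (0 points).
  x = 13: rhs = 5, matching y values: none (0 points).
  x = 14: rhs = 2, matching y values: 5, 18 (2 points).
  x = 15: rhs = 14, matching y values: none (0 points).
  x = 16: rhs = 1, matching y values: 1, 22 (2 points).
  x = 17: rhs = 15, matching y values: none (0 points).
  x = 18: rhs = 16, matching y values: 4, 19 (2 points).
  x = 19: rhs = 10, matching y values: none (0 points).
  x = 20: rhs = 3, matching y values: 7, 16 (2 points).
  x = 21: rhs = 1, matching y values: 1, 22 (2 points).
  x = 22: rhs = 10, matching y values: none (0 points).
Total affine count: 27.
Full point count |E(F_23)| = 27 + 1 = 28.
Hasse bound: |28 − (23+1)| = |4| = 4 ≤ 2√23 ≈ 9.5917 ✓.


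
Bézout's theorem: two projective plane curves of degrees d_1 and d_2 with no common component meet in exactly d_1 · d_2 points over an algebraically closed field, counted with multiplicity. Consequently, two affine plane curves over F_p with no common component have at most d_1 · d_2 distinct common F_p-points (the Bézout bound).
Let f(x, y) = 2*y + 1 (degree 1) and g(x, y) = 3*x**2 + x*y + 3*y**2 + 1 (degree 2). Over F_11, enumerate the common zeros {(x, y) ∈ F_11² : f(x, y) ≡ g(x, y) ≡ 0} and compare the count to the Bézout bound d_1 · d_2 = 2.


Common zeros: {(5, 5), (8, 5)}; count = 2; Bézout bound = 2.

deg(f) = 1, deg(g) = 2, so Bézout bound = 2.
Scan x ∈ F_11. For each x, list the y ∈ F_11 with f(x, y) ≡ 0 and those with g(x, y) ≡ 0 (mod 11); the common zeros in that column are the intersection.
  x = 0: f ≡ 0 at y ∈ {5}; g ≡ 0 at y ∈ ∅; common: ∅.
  x = 1: f ≡ 0 at y ∈ {5}; g ≡ 0 at y ∈ ∅; common: ∅.
  x = 2: f ≡ 0 at y ∈ {5}; g ≡ 0 at y ∈ ∅; common: ∅.
  x = 3: f ≡ 0 at y ∈ {5}; g ≡ 0 at y ∈ {4, 6}; common: ∅.
  x = 4: f ≡ 0 at y ∈ {5}; g ≡ 0 at y ∈ {3}; common: ∅.
  x = 5: f ≡ 0 at y ∈ {5}; g ≡ 0 at y ∈ {5, 8}; common: {5}.
  x = 6: f ≡ 0 at y ∈ {5}; g ≡ 0 at y ∈ {3, 6}; common: ∅.
  x = 7: f ≡ 0 at y ∈ {5}; g ≡ 0 at y ∈ {8}; common: ∅.
  x = 8: f ≡ 0 at y ∈ {5}; g ≡ 0 at y ∈ {5, 7}; common: {5}.
  x = 9: f ≡ 0 at y ∈ {5}; g ≡ 0 at y ∈ ∅; common: ∅.
  x = 10: f ≡ 0 at y ∈ {5}; g ≡ 0 at y ∈ ∅; common: ∅.
Collecting: common zeros = {(5, 5), (8, 5)}, so the count is 2.
Comparison with the Bézout bound: 2 ≤ 2 = deg(f)·deg(g), as expected for curves with no common component (the bound is attained).


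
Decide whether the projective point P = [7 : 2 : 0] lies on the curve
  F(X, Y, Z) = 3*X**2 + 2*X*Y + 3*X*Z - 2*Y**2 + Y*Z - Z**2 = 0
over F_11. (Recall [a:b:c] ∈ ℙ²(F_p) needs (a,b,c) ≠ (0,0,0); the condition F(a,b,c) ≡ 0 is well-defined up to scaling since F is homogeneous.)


F(7,2,0) ≡ 2 (mod 11); P is NOT on the curve.

Evaluate F(7, 2, 0) term-by-term (mod 11).
  3*X**2 ↦ 3·49·1·1 = 147
  2*X*Y ↦ 2·7·2·1 = 28
  3*X*Z ↦ 3·7·1·0 = 0
  -2*Y**2 ↦ -2·1·4·1 = -8
  Y*Z ↦ 1·1·2·0 = 0
  -Z**2 ↦ -1·1·1·0 = 0
Sum: F(7, 2, 0) = (147) + (28) + (0) + (-8) + (0) + (0) = 167.
Reducing mod 11: 167 ≡ 2 (mod 11).
Since F(a, b, c) ≡ 2 ≠ 0 (mod 11), P does NOT lie on the curve.


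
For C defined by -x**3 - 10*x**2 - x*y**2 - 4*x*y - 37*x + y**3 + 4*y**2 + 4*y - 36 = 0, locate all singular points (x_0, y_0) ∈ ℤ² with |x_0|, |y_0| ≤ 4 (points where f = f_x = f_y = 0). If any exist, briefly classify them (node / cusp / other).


Singular points: {(-3, -2)}; classification: node.

Compute partial derivatives:
  f_x = -3*x**2 - 20*x - y**2 - 4*y - 37.
  f_y = -2*x*y - 4*x + 3*y**2 + 8*y + 4.
Scan x_0 ∈ {−4, ..., 4}. For each x_0, f_y(x_0, y) is a polynomial in y; find its integer roots y ∈ {−4, ..., 4}, then test f_x and f at those candidates.
  x = -4: f_y(-4, y) = 3*y**2 + 16*y + 20; vanishes at y ∈ {-2}. (-4, -2): f_x = -1 ≠ 0.
  x = -3: f_y(-3, y) = 3*y**2 + 14*y + 16; vanishes at y ∈ {-2}. (-3, -2): f_x = 0, f = 0 — SINGULAR.
  x = -2: f_y(-2, y) = 3*y**2 + 12*y + 12; vanishes at y ∈ {-2}. (-2, -2): f_x = -5 ≠ 0.
  x = -1: f_y(-1, y) = 3*y**2 + 10*y + 8; vanishes at y ∈ {-2}. (-1, -2): f_x = -16 ≠ 0.
  x = 0: f_y(0, y) = 3*y**2 + 8*y + 4; vanishes at y ∈ {-2}. (0, -2): f_x = -33 ≠ 0.
  x = 1: f_y(1, y) = 3*y**2 + 6*y; vanishes at y ∈ {-2, 0}. (1, -2): f_x = -56 ≠ 0; (1, 0): f_x = -60 ≠ 0.
  x = 2: f_y(2, y) = 3*y**2 + 4*y - 4; vanishes at y ∈ {-2}. (2, -2): f_x = -85 ≠ 0.
  x = 3: f_y(3, y) = 3*y**2 + 2*y - 8; vanishes at y ∈ {-2}. (3, -2): f_x = -120 ≠ 0.
  x = 4: f_y(4, y) = 3*y**2 - 12; vanishes at y ∈ {-2, 2}. (4, -2): f_x = -161 ≠ 0; (4, 2): f_x = -177 ≠ 0.
Only singular point on the grid: (-3, -2).
Classify: substitute x = -3 + u, y = -2 + v and expand: f = -u**3 - u**2 - u*v**2 + v**3 + v**2.
No constant or linear terms (consistent with a singular point). Quadratic part: -u**2 + v**2. Cubic part: -u**3 - u*v**2 + v**3.
The quadratic part v**2 - u**2 = (v − u)(v + u) splits into two distinct linear factors, so there are two distinct tangent lines y − -2 = ±(x − -3) — this is a node (ordinary double point).
Classification: node.


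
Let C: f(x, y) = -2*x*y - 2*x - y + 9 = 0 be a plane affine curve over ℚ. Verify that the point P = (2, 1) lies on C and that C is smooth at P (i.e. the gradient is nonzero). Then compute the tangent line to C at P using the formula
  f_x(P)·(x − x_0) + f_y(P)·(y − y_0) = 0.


Tangent line at P: -4*x - 5*y + 13 = 0.

Step 1: f(2, 1) = 0, so P lies on C.
Step 2: partial derivatives
  f_x(x, y) = -2*y - 2, f_y(x, y) = -2*x - 1.
  f_x(P) = -4, f_y(P) = -5 (gradient nonzero, so P is smooth).
Step 3: tangent line at P: -4·(x − 2) + -5·(y − 1) = 0.
Expanding: -4*x - 5*y + 13 = 0.


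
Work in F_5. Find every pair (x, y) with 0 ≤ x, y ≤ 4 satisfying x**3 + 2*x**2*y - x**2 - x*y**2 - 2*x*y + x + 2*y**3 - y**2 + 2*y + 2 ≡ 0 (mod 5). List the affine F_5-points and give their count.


Affine F_5-points: {(0, 1), (1, 1), (1, 2), (1, 3), (3, 1)}; count = 5.

For each of the 25 pairs (x, y) ∈ F_5², evaluate f(x, y) mod 5. Record the zeros.
  x = 0: [0↦2, 1↦0, 2↦3, 3↦3, 4↦2]  zeros at y ∈ {1}
  x = 1: [0↦3, 1↦0, 2↦0, 3↦0, 4↦2]  zeros at y ∈ {1, 2, 3}
  x = 2: [0↦3, 1↦3, 2↦4, 3↦3, 4↦2]  zeros at y ∈ ∅
  x = 3: [0↦3, 1↦0, 2↦1, 3↦3, 4↦3]  zeros at y ∈ {1}
  x = 4: [0↦4, 1↦2, 2↦2, 3↦1, 4↦1]  zeros at y ∈ ∅
Collecting zeros: affine points = {(0, 1), (1, 1), (1, 2), (1, 3), (3, 1)}.
Total count |C(F_5)_aff| = 5.


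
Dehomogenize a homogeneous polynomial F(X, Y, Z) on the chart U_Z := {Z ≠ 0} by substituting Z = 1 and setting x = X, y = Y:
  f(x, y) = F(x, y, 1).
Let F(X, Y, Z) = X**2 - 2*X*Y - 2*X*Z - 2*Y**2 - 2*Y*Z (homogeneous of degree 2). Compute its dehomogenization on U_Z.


f(x, y) = x**2 - 2*x*y - 2*x - 2*y**2 - 2*y

On U_Z we set Z = 1. Each monomial c·X^i·Y^j·Z^k in F becomes c·x^i·y^j·1^k = c·x^i·y^j.
Substituting Z = 1: F(X, Y, 1) = x**2 - 2*x*y - 2*x - 2*y**2 - 2*y.
Note: deg(f) ≤ deg(F) = 2; strict inequality happens when F is divisible by Z (lost terms).


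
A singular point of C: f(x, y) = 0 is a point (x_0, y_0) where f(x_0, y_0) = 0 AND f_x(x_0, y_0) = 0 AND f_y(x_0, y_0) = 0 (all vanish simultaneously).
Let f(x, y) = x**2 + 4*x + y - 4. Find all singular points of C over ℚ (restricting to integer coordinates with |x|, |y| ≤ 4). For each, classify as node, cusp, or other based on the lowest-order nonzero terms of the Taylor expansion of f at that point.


No singular points in the scanned grid; C is smooth there.

Compute partial derivatives:
  f_x = 2*x + 4.
  f_y = 1.
f_y = 1 is a nonzero constant, so f_y never vanishes: no point (x, y) can satisfy f = f_x = f_y = 0. In particular no (x, y) ∈ {−4, ..., 4}² is singular; the curve is smooth.


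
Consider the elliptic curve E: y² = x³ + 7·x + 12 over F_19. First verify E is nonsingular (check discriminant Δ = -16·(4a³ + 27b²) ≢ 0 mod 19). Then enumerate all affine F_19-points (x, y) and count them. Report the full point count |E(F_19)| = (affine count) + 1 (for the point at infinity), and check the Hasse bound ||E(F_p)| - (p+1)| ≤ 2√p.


Affine points = {(1, 1), (1, 18), (4, 3), (4, 16), (5, 1), (5, 18), (6, 2), (6, 17), (7, 9), (7, 10), (9, 5), (9, 14), (12, 0), (13, 1), (13, 18), (14, 2), (14, 17), (17, 3), (17, 16), (18, 2), (18, 17)}; affine count = 21; |E(F_19)| = 22.

Discriminant check: Δ ∝ 4a³ + 27b² = 4·7³ + 27·12² = 4·343 + 27·144 ≡ 16 (mod 19). Nonzero ⇒ E is nonsingular.
For each x ∈ F_19, compute rhs = x³ + 7·x + 12 mod 19, then count y ∈ F_19 with y² ≡ rhs.
  x = 0: rhs = 12, matching y values: none (0 points).
  x = 1: rhs = 1, matching y values: 1, 18 (2 points).
  x = 2: rhs = 15, matching y values: none (0 points).
  x = 3: rhs = 3, matching y values: none (0 points).
  x = 4: rhs = 9, matching y values: 3, 16 (2 points).
  x = 5: rhs = 1, matching y values: 1, 18 (2 points).
  x = 6: rhs = 4, matching y values: 2, 17 (2 points).
  x = 7: rhs = 5, matching y values: 9, 10 (2 points).
  x = 8: rhs = 10, matching y values: none (0 points).
  x = 9: rhs = 6, matching y values: 5, 14 (2 points).
  x = 10: rhs = 18, matching y values: none (0 points).
  x = 11: rhs = 14, matching y values: none (0 points).
  x = 12: rhs = 0, matching y values: 0 (1 points).
  x = 13: rhs = 1, matching y values: 1, 18 (2 points).
  x = 14: rhs = 4, matching y values: 2, 17 (2 points).
  x = 15: rhs = 15, matching y values: none (0 points).
  x = 16: rhs = 2, matching y values: none (0 points).
  x = 17: rhs = 9, matching y values: 3, 16 (2 points).
  x = 18: rhs = 4, matching y values: 2, 17 (2 points).
Total affine count: 21.
Full point count |E(F_19)| = 21 + 1 = 22.
Hasse bound: |22 − (19+1)| = |2| = 2 ≤ 2√19 ≈ 8.7178 ✓.
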